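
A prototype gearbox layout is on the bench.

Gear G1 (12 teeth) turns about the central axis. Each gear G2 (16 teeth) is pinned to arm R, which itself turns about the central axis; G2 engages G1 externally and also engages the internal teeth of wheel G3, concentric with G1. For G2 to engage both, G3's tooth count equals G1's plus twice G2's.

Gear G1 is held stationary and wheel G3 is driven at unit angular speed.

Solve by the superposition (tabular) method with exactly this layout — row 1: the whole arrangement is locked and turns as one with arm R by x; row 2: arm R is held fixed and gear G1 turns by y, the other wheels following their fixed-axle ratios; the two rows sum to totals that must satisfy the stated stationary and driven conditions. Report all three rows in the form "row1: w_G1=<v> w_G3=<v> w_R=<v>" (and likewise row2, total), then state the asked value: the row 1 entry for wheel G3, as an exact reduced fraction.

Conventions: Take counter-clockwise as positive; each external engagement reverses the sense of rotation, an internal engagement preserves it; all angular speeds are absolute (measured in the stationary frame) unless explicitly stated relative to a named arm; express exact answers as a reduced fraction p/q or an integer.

row1: w_G1=11/14 w_G3=11/14 w_R=11/14
row2: w_G1=-11/14 w_G3=3/14 w_R=0
total: w_G1=0 w_G3=1 w_R=11/14
asked value: 11/14

planetary set (12T centre, 16T on arm, 44T internal) — Willis relation
row 1: whole set turns with the arm by x
row 2: sun turns y, ring = −(12/44)·y, arm 0
boundary: total ω_sun = x + y = 0 and total ω_ring = x − (12/44)·y = 1  ⇒  y = -11/14, x = 11/14
row 2 ring = −(12/44)·(-11/14) = 3/14
totals (row 1 + row 2): sun 11/14 + (-11/14) = 0, ring 11/14 + 3/14 = 1, arm 11/14 + 0 = 11/14
asked cell (row1, ring) = 11/14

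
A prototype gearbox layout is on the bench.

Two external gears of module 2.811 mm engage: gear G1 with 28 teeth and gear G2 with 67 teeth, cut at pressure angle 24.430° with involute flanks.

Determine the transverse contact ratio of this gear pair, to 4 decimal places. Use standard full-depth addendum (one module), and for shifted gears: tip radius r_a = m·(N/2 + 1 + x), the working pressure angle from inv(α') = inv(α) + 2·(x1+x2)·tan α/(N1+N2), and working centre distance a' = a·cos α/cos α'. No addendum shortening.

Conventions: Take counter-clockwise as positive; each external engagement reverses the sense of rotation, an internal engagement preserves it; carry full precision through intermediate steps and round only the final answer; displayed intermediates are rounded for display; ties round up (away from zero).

topology: single-mesh involute geometry — m = 2.811, 28T/67T pair
base radii: r_b1 = 35.830528, r_b2 = 85.737334
tip radii: r_a1 = 42.165000, r_a2 = 96.979500
no profile shift: α' = α, a' = a
action lengths: √(r_a1²−r_b1²) = 22.227472, √(r_a2²−r_b2²) = 45.322544
base pitch p_b = π·m·cos α = 8.040352
CR = (22.227472 + 45.322544 − 133.522500·sin 24.43000°)/8.040352 = 1.533219
contact ratio ≈ 1.5332

1.5332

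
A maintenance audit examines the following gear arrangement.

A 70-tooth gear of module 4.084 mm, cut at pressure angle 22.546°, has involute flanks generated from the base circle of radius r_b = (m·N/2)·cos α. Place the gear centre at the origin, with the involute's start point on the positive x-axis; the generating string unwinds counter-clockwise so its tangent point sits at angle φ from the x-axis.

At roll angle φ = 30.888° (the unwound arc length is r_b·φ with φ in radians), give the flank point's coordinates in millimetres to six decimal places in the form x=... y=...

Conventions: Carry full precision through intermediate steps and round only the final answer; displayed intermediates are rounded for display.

recognized (one wheel, involute flank): single-mesh tooth geometry, m = 4.084, N = 70
pitch radius r_p = m·N/2 = 4.084·70/2 = 142.940000
base radius r_b = r_p·cos α = 142.940000·cos 22.546° = 132.015381
roll angle φ = 30.888° = 0.53909730 rad
x = r_b·(cos φ + φ·sin φ) = 149.827458
y = r_b·(sin φ − φ·cos φ) = 6.696227

x=149.827458 y=6.696227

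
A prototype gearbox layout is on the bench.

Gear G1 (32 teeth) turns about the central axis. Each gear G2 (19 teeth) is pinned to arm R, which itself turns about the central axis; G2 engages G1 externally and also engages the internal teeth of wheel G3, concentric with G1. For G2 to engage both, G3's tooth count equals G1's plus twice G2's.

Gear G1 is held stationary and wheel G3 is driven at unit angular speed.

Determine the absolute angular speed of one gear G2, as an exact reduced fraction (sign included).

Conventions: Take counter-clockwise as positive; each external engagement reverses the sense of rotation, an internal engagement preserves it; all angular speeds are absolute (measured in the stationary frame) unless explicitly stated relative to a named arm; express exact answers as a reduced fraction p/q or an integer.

35/19

topology: planetary set — G1 32T / G2 19T / G3 70T, arm = carrier (Willis)
ring teeth: 32 + 2·19 = 70
32(ω_sun−ω_arm) = −70(ω_ring−ω_arm),  ω_sun = 0, ω_ring = 1
32(0−ω_arm) = −70(1−ω_arm)  ⇒  102·ω_arm = 70  ⇒  ω_arm = 35/51
sun–planet mesh: 32·(0−35/51) = −19·(ω_p−ω_arm)  ⇒  ω_p−ω_arm = 1120/969
ω_p = 35/51 + 1120/969 = 35/19
exact speed ratio = 35/19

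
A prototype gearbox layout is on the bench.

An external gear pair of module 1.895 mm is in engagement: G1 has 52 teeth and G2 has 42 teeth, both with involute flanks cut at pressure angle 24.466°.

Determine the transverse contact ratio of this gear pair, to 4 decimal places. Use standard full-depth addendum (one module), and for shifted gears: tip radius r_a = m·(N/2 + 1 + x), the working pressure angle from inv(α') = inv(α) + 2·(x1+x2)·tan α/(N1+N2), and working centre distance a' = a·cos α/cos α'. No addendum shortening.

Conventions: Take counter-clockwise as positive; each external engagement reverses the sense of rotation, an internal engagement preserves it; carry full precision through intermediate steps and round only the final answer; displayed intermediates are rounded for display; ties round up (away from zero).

single-mesh involute tooth geometry (52T engaging 42T at module 1.895)
base radii: r_b1 = 44.845908, r_b2 = 36.221695
tip radii: r_a1 = 51.165000, r_a2 = 41.690000
no profile shift: α' = α, a' = a
action lengths: √(r_a1²−r_b1²) = 24.631316, √(r_a2²−r_b2²) = 20.640855
base pitch p_b = π·m·cos α = 5.418753
CR = (24.631316 + 20.640855 − 89.065000·sin 24.46600°)/5.418753 = 1.547518
contact ratio ≈ 1.5475

1.5475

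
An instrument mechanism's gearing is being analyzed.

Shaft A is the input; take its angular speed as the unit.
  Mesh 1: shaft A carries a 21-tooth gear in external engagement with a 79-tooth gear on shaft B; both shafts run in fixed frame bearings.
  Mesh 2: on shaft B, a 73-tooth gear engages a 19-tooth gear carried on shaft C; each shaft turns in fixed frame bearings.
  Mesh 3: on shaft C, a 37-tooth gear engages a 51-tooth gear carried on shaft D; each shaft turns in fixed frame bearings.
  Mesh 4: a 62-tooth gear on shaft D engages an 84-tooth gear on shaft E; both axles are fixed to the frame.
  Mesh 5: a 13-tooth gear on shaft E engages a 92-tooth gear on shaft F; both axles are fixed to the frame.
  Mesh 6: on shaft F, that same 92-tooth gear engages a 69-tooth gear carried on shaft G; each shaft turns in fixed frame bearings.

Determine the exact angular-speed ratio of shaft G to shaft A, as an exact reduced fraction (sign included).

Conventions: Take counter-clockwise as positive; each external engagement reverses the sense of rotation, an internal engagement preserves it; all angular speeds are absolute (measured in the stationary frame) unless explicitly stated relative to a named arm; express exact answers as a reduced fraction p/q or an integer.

class = fixed-axis compound train [6 meshes; 6 ratios multiply, 6 sense flips]
mesh 1 [21T→79T]: running ratio 21/79, sense −
mesh 2 [73T→19T]: running ratio 1533/1501, sense +
mesh 3 [37T→51T]: running ratio 18907/25517, sense −
mesh 4 [62T→84T]: running ratio 83731/153102, sense +
mesh 5 [13T→92T]: running ratio 1088503/14085384, sense −
mesh 6 [92T→69T]: running ratio 1088503/10564038, sense +
ω_out/ω_in = 1088503/10564038

1088503/10564038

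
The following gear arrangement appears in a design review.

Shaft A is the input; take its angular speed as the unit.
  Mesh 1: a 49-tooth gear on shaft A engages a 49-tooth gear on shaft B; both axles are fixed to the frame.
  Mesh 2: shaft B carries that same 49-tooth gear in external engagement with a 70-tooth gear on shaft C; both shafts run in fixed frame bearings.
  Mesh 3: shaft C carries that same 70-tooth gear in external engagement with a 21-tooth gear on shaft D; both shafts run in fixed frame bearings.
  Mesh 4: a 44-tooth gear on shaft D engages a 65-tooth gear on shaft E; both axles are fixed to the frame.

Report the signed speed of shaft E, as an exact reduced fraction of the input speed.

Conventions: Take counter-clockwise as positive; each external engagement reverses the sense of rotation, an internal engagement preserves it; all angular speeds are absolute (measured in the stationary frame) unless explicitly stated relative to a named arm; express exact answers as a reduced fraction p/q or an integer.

4-mesh fixed-axis compound train (all bearings frame-fixed)
mesh 1 [49T→49T]: |ω|/ω_in = 1×49/49 = 1, sense flips to −
mesh 2 [49T→70T]: |ω|/ω_in = 1×49/70 = 7/10, sense flips to +
mesh 3 [70T→21T]: |ω|/ω_in = (7/10)×70/21 = 7/3, sense flips to −
mesh 4 [44T→65T]: |ω|/ω_in = (7/3)×44/65 = 308/195, sense flips to +
signed output speed (× input speed) = 308/195

308/195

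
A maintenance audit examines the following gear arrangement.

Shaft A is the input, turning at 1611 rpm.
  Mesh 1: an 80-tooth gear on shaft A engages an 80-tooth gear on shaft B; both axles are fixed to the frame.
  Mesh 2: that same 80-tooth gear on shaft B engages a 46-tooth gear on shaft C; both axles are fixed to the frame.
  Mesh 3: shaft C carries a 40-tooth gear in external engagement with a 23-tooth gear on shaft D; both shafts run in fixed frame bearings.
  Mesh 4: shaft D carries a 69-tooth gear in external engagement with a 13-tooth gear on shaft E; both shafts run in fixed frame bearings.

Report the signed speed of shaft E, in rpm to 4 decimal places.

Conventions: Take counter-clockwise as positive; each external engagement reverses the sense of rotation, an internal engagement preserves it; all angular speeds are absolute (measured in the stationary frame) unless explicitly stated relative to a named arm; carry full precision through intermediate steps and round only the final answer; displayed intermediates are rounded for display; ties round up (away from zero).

+25862.2074 rpm

recognized (5 fixed axles, 4 meshes): fixed-axis compound train
mesh 1 [80T→80T]: ω = 1611.0000×80/80 = 1611.0000 rpm, sense flips to −
mesh 2 [80T→46T]: ω = 1611.0000×80/46 = 2801.7391 rpm, sense flips to +
mesh 3 [40T→23T]: ω = 2801.7391×40/23 = 4872.5898 rpm, sense flips to −
mesh 4 [69T→13T]: ω = 4872.5898×69/13 = 25862.2074 rpm, sense flips to +
signed output speed = +25862.2074 rpm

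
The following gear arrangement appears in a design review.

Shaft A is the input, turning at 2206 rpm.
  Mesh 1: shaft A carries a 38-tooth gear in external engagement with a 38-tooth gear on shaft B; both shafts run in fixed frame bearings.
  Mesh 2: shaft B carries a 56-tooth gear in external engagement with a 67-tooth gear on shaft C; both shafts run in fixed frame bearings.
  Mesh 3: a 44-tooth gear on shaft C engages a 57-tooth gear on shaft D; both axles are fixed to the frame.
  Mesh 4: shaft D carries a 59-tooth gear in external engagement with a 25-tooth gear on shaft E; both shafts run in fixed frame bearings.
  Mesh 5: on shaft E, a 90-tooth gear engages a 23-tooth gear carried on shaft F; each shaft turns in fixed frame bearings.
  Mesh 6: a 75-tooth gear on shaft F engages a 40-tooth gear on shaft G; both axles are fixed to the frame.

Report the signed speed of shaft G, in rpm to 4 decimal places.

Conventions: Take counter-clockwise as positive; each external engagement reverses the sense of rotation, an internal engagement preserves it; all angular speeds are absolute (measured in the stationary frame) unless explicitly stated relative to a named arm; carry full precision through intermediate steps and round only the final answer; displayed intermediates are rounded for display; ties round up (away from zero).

+24644.7548 rpm

topology: fixed-axis compound train — 6 meshes, A→G
mesh 1 [38T→38T]: ω = 2206.0000×38/38 = 2206.0000 rpm, sense flips to −
mesh 2 [56T→67T]: ω = 2206.0000×56/67 = 1843.8209 rpm, sense flips to +
mesh 3 [44T→57T]: ω = 1843.8209×44/57 = 1423.3003 rpm, sense flips to −
mesh 4 [59T→25T]: ω = 1423.3003×59/25 = 3358.9888 rpm, sense flips to +
mesh 5 [90T→23T]: ω = 3358.9888×90/23 = 13143.8692 rpm, sense flips to −
mesh 6 [75T→40T]: ω = 13143.8692×75/40 = 24644.7548 rpm, sense flips to +
signed output speed = +24644.7548 rpm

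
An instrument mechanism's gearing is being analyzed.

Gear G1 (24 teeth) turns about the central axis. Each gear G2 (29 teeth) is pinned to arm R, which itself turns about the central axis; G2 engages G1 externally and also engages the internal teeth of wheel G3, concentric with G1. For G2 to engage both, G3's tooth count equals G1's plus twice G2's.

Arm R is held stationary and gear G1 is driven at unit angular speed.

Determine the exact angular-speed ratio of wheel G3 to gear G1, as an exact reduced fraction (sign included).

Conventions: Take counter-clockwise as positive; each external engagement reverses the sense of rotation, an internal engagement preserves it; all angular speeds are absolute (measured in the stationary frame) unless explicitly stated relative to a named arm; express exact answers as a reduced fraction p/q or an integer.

-12/41

recognized (axles ride arm R): planetary set, 24/29/82 teeth
ring teeth: 24 + 2·29 = 82
24(ω_sun−ω_arm) = −82(ω_ring−ω_arm),  ω_arm = 0, ω_sun = 1
ω_ring = 0 − (24/82)(1−0) = -12/41
ω_out/ω_in = -12/41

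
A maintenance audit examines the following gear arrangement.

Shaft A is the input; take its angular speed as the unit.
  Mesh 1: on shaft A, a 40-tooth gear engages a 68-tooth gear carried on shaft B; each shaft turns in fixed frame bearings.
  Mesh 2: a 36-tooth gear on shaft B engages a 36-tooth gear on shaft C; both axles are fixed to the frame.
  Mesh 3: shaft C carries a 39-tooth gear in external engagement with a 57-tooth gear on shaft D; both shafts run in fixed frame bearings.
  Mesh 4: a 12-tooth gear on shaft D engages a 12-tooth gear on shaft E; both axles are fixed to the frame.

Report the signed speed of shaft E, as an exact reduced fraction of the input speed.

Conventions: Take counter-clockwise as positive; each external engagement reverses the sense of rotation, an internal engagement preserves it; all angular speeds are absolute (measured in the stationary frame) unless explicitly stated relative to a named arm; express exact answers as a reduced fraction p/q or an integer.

130/323

4-mesh fixed-axis compound train (all bearings frame-fixed)
mesh 1 [40T→68T]: |ω|/ω_in = 1×40/68 = 10/17, sense flips to −
mesh 2 [36T→36T]: |ω|/ω_in = (10/17)×36/36 = 10/17, sense flips to +
mesh 3 [39T→57T]: |ω|/ω_in = (10/17)×39/57 = 130/323, sense flips to −
mesh 4 [12T→12T]: |ω|/ω_in = (130/323)×12/12 = 130/323, sense flips to +
signed output speed (× input speed) = 130/323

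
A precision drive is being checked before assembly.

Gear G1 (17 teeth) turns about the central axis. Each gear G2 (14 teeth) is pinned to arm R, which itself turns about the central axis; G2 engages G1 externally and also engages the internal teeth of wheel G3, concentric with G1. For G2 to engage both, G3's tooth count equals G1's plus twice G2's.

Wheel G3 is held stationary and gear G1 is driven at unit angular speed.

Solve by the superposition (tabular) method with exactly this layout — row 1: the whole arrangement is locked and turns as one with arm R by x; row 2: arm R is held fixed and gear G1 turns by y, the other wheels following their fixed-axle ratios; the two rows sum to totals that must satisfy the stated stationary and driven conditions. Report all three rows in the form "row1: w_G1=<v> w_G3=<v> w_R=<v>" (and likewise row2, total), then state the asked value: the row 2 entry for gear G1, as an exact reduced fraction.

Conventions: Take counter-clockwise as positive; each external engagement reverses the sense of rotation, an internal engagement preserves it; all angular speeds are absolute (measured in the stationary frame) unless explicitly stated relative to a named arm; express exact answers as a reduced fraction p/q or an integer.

topology: planetary set — G1 17T / G2 14T / G3 45T, arm = carrier (Willis)
row 1: whole set turns with the arm by x
row 2 — arm fixed, fixed-axis ratios: sun y, ring −(17/45)·y, arm 0
boundary: total ω_ring = x − (17/45)·y = 0 and total ω_sun = x + y = 1  ⇒  y = 45/62, x = 17/62
row 2 ring = −(17/45)·45/62 = -17/62
totals (row 1 + row 2): sun 17/62 + 45/62 = 1, ring 17/62 + (-17/62) = 0, arm 17/62 + 0 = 17/62
asked cell (row2, sun) = 45/62

row1: w_G1=17/62 w_G3=17/62 w_R=17/62
row2: w_G1=45/62 w_G3=-17/62 w_R=0
total: w_G1=1 w_G3=0 w_R=17/62
asked value: 45/62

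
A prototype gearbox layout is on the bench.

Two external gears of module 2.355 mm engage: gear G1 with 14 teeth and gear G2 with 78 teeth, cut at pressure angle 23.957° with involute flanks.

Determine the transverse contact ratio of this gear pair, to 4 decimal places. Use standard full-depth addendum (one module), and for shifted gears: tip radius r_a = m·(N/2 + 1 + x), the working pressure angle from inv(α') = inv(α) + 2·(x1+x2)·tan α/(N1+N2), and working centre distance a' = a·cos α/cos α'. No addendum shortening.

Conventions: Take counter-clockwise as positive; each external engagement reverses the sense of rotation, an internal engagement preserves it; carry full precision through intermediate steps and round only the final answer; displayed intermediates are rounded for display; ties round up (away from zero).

1.4927

topology: single-mesh involute geometry — m = 2.355, 14T/78T pair
base radii: r_b1 = 15.064825, r_b2 = 83.932595
tip radii: r_a1 = 18.840000, r_a2 = 94.200000
no profile shift: α' = α, a' = a
action lengths: √(r_a1²−r_b1²) = 11.313561, √(r_a2²−r_b2²) = 42.766336
base pitch p_b = π·m·cos α = 6.761078
CR = (11.313561 + 42.766336 − 108.330000·sin 23.95700°)/6.761078 = 1.492721
contact ratio ≈ 1.4927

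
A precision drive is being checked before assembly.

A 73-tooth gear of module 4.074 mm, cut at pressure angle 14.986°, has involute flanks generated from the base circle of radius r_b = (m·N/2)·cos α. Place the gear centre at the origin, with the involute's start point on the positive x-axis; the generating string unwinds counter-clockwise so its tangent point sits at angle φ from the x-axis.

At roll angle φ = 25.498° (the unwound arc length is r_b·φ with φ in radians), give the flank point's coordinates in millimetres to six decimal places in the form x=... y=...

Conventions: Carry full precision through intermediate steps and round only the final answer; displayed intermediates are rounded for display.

recognized (one wheel, involute flank): single-mesh tooth geometry, m = 4.074, N = 73
pitch radius r_p = m·N/2 = 4.074·73/2 = 148.701000
base radius r_b = r_p·cos α = 148.701000·cos 14.986° = 143.643536
roll angle φ = 25.498° = 0.44502405 rad
x = r_b·(cos φ + φ·sin φ) = 157.171034
y = r_b·(sin φ − φ·cos φ) = 4.137040

x=157.171034 y=4.137040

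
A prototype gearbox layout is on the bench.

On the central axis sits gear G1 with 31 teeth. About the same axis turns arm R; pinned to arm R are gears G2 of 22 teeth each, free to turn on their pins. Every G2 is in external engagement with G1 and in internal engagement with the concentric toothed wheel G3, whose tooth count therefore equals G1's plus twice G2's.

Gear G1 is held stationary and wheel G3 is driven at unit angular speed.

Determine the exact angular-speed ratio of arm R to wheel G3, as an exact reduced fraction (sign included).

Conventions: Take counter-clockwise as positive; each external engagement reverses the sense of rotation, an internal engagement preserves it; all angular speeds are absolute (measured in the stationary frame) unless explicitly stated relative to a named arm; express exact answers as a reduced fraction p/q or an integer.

75/106

topology: planetary set — G1 31T / G2 22T / G3 75T, arm = carrier (Willis)
ring teeth: 31 + 2·22 = 75
31(ω_sun−ω_arm) = −75(ω_ring−ω_arm),  ω_sun = 0, ω_ring = 1
31(0−ω_arm) = −75(1−ω_arm)  ⇒  106·ω_arm = 75  ⇒  ω_arm = 75/106
ω_out/ω_in = 75/106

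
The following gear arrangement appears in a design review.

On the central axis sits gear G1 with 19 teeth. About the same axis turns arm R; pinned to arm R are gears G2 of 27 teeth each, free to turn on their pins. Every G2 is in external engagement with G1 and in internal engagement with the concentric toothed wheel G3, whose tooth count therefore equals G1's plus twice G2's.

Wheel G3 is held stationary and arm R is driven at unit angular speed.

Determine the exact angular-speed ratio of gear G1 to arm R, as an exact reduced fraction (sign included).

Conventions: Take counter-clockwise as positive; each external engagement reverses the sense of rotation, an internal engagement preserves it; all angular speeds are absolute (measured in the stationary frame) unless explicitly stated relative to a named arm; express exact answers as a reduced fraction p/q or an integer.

92/19

class = planetary set [G3 = 19+2·27 = 73; Willis about the carrier]
ring teeth: 19 + 2·27 = 73
19(ω_sun−ω_arm) = −73(ω_ring−ω_arm),  ω_ring = 0, ω_arm = 1
ω_sun = 1 − (73/19)(0−1) = 92/19
ω_out/ω_in = 92/19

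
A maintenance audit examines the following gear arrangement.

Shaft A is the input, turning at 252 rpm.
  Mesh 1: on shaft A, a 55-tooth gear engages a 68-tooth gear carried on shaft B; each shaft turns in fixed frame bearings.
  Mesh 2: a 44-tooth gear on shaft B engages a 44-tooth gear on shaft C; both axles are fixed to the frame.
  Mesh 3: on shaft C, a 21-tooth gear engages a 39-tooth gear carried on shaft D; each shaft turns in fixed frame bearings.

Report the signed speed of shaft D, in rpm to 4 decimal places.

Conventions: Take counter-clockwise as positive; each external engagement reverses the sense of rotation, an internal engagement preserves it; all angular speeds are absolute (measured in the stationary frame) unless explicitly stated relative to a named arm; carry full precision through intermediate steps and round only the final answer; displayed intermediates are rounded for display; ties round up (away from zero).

-109.7511 rpm

recognized (4 fixed axles, 3 meshes): fixed-axis compound train
mesh 1 [55T→68T]: ω = 252.0000×55/68 = 203.8235 rpm, sense flips to −
mesh 2 [44T→44T]: ω = 203.8235×44/44 = 203.8235 rpm, sense flips to +
mesh 3 [21T→39T]: ω = 203.8235×21/39 = 109.7511 rpm, sense flips to −
signed output speed = -109.7511 rpm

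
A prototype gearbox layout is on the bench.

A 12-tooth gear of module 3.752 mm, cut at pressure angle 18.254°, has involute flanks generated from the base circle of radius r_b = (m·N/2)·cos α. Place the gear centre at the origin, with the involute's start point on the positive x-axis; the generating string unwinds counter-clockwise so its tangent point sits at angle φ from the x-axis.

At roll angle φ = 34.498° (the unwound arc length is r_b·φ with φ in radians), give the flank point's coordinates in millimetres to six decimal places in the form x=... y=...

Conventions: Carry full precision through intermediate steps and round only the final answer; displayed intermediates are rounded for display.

topology: single-mesh involute geometry — m = 3.752, N = 12
pitch radius r_p = m·N/2 = 3.752·12/2 = 22.512000
base radius r_b = r_p·cos α = 22.512000·cos 18.254° = 21.379134
roll angle φ = 34.498° = 0.60210369 rad
x = r_b·(cos φ + φ·sin φ) = 24.910196
y = r_b·(sin φ − φ·cos φ) = 1.499878

x=24.910196 y=1.499878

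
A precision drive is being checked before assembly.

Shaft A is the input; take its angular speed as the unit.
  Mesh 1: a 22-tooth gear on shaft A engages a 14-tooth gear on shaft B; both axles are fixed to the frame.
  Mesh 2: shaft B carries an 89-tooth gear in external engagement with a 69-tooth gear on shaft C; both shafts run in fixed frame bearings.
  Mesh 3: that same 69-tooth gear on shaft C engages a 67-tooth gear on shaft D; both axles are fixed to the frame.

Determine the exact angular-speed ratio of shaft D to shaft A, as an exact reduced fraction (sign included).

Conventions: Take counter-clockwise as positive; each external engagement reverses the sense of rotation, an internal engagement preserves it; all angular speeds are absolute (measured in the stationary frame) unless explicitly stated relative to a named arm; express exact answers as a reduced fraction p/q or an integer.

-979/469

class = fixed-axis compound train [3 meshes; 3 ratios multiply, 3 sense flips]
mesh 1 [22T→14T]: running ratio 11/7, sense −
mesh 2 [89T→69T]: running ratio 979/483, sense +
mesh 3 [69T→67T]: running ratio 979/469, sense −
ω_out/ω_in = -979/469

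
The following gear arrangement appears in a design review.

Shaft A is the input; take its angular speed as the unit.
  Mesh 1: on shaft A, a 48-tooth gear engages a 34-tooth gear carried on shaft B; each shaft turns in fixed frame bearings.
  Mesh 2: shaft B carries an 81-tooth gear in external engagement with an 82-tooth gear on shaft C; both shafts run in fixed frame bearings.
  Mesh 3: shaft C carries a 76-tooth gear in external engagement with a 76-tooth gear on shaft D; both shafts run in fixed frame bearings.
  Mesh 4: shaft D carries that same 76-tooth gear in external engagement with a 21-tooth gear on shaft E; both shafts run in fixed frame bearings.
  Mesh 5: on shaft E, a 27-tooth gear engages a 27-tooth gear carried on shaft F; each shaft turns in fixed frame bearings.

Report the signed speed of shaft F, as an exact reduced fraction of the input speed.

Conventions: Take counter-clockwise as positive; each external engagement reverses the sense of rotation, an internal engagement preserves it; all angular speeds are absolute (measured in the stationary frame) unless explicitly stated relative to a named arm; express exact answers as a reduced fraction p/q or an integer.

5-mesh fixed-axis compound train (all bearings frame-fixed)
mesh 1 [48T→34T]: |ω|/ω_in = 1×48/34 = 24/17, sense flips to −
mesh 2 [81T→82T]: |ω|/ω_in = (24/17)×81/82 = 972/697, sense flips to +
mesh 3 [76T→76T]: |ω|/ω_in = (972/697)×76/76 = 972/697, sense flips to −
mesh 4 [76T→21T]: |ω|/ω_in = (972/697)×76/21 = 24624/4879, sense flips to +
mesh 5 [27T→27T]: |ω|/ω_in = (24624/4879)×27/27 = 24624/4879, sense flips to −
signed output speed (× input speed) = -24624/4879

-24624/4879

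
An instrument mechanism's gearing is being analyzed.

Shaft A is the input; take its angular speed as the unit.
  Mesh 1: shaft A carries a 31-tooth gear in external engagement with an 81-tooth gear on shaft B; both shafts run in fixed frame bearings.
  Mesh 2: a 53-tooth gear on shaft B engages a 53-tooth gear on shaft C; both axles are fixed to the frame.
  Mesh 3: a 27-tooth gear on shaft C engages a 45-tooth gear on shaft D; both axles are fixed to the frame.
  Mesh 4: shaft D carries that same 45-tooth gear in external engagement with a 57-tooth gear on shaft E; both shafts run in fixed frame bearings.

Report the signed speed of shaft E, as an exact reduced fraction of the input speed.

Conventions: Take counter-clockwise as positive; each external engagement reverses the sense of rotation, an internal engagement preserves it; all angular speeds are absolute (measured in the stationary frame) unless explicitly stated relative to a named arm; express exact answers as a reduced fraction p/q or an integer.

31/171

4-mesh fixed-axis compound train (all bearings frame-fixed)
mesh 1 [31T→81T]: |ω|/ω_in = 1×31/81 = 31/81, sense flips to −
mesh 2 [53T→53T]: |ω|/ω_in = (31/81)×53/53 = 31/81, sense flips to +
mesh 3 [27T→45T]: |ω|/ω_in = (31/81)×27/45 = 31/135, sense flips to −
mesh 4 [45T→57T]: |ω|/ω_in = (31/135)×45/57 = 31/171, sense flips to +
signed output speed (× input speed) = 31/171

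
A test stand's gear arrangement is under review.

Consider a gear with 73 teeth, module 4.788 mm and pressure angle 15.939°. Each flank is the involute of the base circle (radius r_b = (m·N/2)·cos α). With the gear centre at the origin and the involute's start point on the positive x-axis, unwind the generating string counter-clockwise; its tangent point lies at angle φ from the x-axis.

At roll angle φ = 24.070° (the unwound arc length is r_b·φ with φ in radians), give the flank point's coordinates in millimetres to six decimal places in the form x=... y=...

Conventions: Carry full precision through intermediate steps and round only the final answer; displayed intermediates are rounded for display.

recognized (one wheel, involute flank): single-mesh tooth geometry, m = 4.788, N = 73
pitch radius r_p = m·N/2 = 4.788·73/2 = 174.762000
base radius r_b = r_p·cos α = 174.762000·cos 15.939° = 168.043207
roll angle φ = 24.070° = 0.42010075 rad
x = r_b·(cos φ + φ·sin φ) = 182.223864
y = r_b·(sin φ − φ·cos φ) = 4.080149

x=182.223864 y=4.080149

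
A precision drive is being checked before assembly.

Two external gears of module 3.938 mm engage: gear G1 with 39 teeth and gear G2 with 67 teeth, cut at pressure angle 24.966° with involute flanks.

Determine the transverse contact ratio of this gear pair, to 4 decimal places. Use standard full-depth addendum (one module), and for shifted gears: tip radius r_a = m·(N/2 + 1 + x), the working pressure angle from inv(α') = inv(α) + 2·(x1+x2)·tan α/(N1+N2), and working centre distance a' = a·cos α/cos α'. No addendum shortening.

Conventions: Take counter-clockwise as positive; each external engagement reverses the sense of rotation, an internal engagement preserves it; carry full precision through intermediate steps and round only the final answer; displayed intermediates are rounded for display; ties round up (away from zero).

topology: single-mesh involute geometry — m = 3.938, 39T/67T pair
base radii: r_b1 = 69.615527, r_b2 = 119.595906
tip radii: r_a1 = 80.729000, r_a2 = 135.861000
no profile shift: α' = α, a' = a
action lengths: √(r_a1²−r_b1²) = 40.876030, √(r_a2²−r_b2²) = 64.459527
base pitch p_b = π·m·cos α = 11.215571
CR = (40.876030 + 64.459527 − 208.714000·sin 24.96600°)/11.215571 = 1.537280
contact ratio ≈ 1.5373

1.5373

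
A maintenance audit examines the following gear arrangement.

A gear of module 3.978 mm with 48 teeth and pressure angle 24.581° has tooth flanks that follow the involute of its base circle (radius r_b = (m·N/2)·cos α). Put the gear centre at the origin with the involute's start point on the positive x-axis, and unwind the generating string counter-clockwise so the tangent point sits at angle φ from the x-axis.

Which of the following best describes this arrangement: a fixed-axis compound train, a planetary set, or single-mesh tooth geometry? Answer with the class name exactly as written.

single-mesh tooth geometry

topology: single-mesh involute geometry — m = 3.978, N = 48
classification: single-mesh tooth geometry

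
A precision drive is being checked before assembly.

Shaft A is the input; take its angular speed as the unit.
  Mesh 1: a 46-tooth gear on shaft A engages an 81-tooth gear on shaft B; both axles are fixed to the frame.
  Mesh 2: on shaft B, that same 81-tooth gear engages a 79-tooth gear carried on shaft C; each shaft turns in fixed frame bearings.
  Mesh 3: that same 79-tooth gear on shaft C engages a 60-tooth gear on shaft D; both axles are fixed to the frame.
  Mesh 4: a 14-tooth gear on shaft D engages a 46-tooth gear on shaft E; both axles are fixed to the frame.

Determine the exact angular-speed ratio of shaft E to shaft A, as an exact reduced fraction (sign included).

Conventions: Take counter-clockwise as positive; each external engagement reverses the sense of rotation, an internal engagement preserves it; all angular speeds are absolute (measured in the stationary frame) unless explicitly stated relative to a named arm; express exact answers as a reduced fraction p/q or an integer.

7/30

class = fixed-axis compound train [4 meshes; 4 ratios multiply, 4 sense flips]
mesh 1 [46T→81T]: running ratio 46/81, sense −
mesh 2 [81T→79T]: running ratio 46/79, sense +
mesh 3 [79T→60T]: running ratio 23/30, sense −
mesh 4 [14T→46T]: running ratio 7/30, sense +
ω_out/ω_in = 7/30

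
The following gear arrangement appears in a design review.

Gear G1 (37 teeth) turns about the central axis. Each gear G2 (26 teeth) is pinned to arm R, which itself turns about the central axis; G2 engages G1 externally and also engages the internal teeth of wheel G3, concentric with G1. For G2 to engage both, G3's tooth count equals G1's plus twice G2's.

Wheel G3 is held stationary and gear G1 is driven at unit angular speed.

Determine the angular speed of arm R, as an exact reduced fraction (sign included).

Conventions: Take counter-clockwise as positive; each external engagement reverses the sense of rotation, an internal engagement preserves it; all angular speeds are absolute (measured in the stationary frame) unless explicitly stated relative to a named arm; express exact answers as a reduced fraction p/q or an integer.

37/126

topology: planetary set — G1 37T / G2 26T / G3 89T, arm = carrier (Willis)
ring teeth: 37 + 2·26 = 89
37(ω_sun−ω_arm) = −89(ω_ring−ω_arm),  ω_ring = 0, ω_sun = 1
37(1−ω_arm) = −89(0−ω_arm)  ⇒  126·ω_arm = 37  ⇒  ω_arm = 37/126
exact speed ratio = 37/126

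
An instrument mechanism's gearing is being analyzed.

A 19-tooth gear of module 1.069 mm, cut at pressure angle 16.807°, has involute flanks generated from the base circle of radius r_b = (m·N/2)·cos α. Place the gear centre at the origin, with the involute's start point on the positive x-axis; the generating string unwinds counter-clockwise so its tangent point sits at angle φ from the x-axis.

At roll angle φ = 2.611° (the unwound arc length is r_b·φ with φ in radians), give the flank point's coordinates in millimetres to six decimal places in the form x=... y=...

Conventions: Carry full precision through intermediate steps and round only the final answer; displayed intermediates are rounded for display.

single-mesh involute tooth geometry (19T wheel at module 1.069)
pitch radius r_p = m·N/2 = 1.069·19/2 = 10.155500
base radius r_b = r_p·cos α = 10.155500·cos 16.807° = 9.721699
roll angle φ = 2.611° = 0.04557055 rad
x = r_b·(cos φ + φ·sin φ) = 9.731789
y = r_b·(sin φ − φ·cos φ) = 0.000307

x=9.731789 y=0.000307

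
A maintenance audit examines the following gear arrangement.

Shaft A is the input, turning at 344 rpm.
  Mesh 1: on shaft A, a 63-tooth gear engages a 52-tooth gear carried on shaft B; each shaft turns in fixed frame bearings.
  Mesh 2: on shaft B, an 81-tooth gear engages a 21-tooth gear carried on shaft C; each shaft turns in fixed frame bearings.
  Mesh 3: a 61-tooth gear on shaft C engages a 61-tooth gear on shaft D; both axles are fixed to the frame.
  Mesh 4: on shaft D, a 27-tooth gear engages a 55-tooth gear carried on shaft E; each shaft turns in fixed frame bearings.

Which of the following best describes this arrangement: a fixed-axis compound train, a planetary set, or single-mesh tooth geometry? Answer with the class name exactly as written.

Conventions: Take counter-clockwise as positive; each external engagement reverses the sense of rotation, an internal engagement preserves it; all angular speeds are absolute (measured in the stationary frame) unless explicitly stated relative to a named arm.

recognized (5 fixed axles, 4 meshes): fixed-axis compound train
classification: fixed-axis compound train

fixed-axis compound train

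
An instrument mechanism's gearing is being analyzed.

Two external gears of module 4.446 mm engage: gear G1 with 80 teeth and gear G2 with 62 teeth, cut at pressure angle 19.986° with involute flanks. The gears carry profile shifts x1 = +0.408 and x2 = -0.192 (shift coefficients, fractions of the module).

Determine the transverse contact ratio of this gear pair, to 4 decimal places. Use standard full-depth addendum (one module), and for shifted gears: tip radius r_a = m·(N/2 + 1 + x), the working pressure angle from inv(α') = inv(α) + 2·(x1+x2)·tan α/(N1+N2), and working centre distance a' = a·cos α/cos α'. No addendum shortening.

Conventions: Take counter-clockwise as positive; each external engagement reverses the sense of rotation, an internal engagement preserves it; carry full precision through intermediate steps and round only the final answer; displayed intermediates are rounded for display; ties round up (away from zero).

1.7773

topology: single-mesh involute geometry — m = 4.446, 80T/62T pair
base radii: r_b1 = 167.129793, r_b2 = 129.525590
tip radii: r_a1 = 184.099968, r_a2 = 141.418368
inv(α') = inv(19.986°) + 2·(+0.408-0.192)·tan α/(80+62) = 0.01597849  ⇒  α' = 20.45328°
a' = a·cos α / cos α' = 315.6660·cos 19.986°/cos 20.45328° = 316.615649
action lengths: √(r_a1²−r_b1²) = 77.203824, √(r_a2²−r_b2²) = 56.765099
base pitch p_b = π·m·cos α = 13.126343
CR = (77.203824 + 56.765099 − 316.615649·sin 20.45328°)/13.126343 = 1.777314
contact ratio ≈ 1.7773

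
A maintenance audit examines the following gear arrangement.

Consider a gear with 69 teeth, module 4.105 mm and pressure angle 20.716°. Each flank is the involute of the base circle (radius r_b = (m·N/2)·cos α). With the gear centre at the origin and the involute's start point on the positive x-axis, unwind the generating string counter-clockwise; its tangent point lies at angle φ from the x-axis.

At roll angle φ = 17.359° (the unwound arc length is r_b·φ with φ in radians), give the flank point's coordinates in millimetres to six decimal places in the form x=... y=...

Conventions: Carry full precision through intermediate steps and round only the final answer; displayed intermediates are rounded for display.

x=138.406779 y=1.216739

topology: single-mesh involute geometry — m = 4.105, N = 69
pitch radius r_p = m·N/2 = 4.105·69/2 = 141.622500
base radius r_b = r_p·cos α = 141.622500·cos 20.716° = 132.465938
roll angle φ = 17.359° = 0.30297170 rad
x = r_b·(cos φ + φ·sin φ) = 138.406779
y = r_b·(sin φ − φ·cos φ) = 1.216739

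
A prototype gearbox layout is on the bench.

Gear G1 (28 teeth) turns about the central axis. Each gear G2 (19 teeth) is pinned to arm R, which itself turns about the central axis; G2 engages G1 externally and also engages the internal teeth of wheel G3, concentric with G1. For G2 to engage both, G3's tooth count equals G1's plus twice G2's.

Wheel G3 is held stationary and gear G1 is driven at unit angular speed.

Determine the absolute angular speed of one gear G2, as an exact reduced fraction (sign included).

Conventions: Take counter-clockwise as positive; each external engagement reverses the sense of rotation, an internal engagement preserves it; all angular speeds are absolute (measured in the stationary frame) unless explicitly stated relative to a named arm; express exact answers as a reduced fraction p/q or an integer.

recognized (axles ride arm R): planetary set, 28/19/66 teeth
ring teeth: 28 + 2·19 = 66
28(ω_sun−ω_arm) = −66(ω_ring−ω_arm),  ω_ring = 0, ω_sun = 1
28(1−ω_arm) = −66(0−ω_arm)  ⇒  94·ω_arm = 28  ⇒  ω_arm = 14/47
sun–planet mesh: 28·(1−14/47) = −19·(ω_p−ω_arm)  ⇒  ω_p−ω_arm = -924/893
ω_p = 14/47 − 924/893 = -14/19
exact speed ratio = -14/19

-14/19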